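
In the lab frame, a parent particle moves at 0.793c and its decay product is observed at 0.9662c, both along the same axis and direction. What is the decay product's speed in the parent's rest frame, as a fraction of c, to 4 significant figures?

u' ≈ 0.7408c

Inverse velocity addition: u' = (u − v)/(1 − uv/c²)
= (0.9662 − 0.793)/(1 − 0.9662×0.793) = 0.1732/0.233803 = 0.7408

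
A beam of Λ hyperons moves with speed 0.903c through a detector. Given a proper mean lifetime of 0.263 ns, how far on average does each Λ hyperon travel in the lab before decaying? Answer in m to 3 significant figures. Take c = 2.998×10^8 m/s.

γ = 1/√(1 − 0.903²) = 2.3275
Dilated lifetime: Δt = γτ₀ = 2.3275 × 0.263 ns = 0.61214 ns
d = vΔt = 0.903c × 0.61214 ns = 2.7072×10^8 m/s × 6.1214×10^-10 s = 0.166 m

d ≈ 0.166 m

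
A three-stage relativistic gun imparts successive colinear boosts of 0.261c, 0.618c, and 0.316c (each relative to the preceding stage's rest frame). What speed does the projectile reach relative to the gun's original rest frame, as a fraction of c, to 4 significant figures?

Compose boost 2: (0.618 + 0.261)/(1 + 0.618×0.261) = 0.8790/1.16130 = 0.756912
Compose boost 3: (0.316 + 0.756912)/(1 + 0.316×0.756912) = 1.07291/1.23918 = 0.8658

u ≈ 0.8658c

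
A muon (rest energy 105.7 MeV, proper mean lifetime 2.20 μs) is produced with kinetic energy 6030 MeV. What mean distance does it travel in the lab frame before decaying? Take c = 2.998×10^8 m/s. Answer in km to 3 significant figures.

γ = 1 + K/(m₀c²) = 1 + 6030/105.7 = 58.048
β = √(1 − 1/γ²) = 0.99985
Dilated lifetime: γτ₀ = 58.048 × 2.20 μs = 127.71 μs
d = βc·γτ₀ = 0.99985 × (2.998×10^8 m/s) × 0.00012771 s = 38.3 km

d ≈ 38.3 km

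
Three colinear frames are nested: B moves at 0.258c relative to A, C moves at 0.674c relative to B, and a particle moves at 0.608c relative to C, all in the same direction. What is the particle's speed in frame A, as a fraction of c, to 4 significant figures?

u ≈ 0.9455c

Compose boost 2: (0.674 + 0.258)/(1 + 0.674×0.258) = 0.9320/1.17389 = 0.793940
Compose boost 3: (0.608 + 0.793940)/(1 + 0.608×0.793940) = 1.40194/1.48272 = 0.9455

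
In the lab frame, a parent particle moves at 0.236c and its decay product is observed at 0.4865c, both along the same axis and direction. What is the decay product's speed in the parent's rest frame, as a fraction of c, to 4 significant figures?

u' ≈ 0.2830c

Inverse velocity addition: u' = (u − v)/(1 − uv/c²)
= (0.4865 − 0.236)/(1 − 0.4865×0.236) = 0.2505/0.885186 = 0.2830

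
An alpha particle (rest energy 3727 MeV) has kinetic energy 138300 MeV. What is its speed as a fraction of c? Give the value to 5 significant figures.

β ≈ 0.99966

γ = 1 + K/(m₀c²) = 1 + 138300/3727 = 38.10759
β = √(1 − 1/γ²) = 0.99966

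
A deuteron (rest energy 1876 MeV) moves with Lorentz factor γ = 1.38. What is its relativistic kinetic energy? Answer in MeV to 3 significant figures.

γ = 1.38 (given)
K = (γ − 1)m₀c² = (1.38 − 1) × 1876 MeV = 0.38000 × 1876 MeV = 713 MeV

K ≈ 713 MeV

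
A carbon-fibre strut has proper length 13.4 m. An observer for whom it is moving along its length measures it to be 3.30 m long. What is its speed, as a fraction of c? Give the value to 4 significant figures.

γ = L₀/L = 13.4/3.30 = 4.06061
β = √(1 − 1/γ²) = 0.9692

β ≈ 0.9692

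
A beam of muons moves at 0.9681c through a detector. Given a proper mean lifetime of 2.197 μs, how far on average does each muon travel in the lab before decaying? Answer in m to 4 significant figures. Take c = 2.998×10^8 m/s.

d ≈ 2545 m

γ = 1/√(1 − 0.9681²) = 3.99099
Dilated lifetime: Δt = γτ₀ = 3.99099 × 2.197 μs = 8.76821 μs
d = vΔt = 0.9681c × 8.76821 μs = 2.90236×10^8 m/s × 8.76821×10^-6 s = 2545 m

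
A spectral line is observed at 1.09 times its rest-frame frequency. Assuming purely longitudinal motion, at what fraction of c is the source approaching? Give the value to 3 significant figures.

f_obs/f_src = √((1+β)/(1−β)) = 1.09  ⇒  (1+β)/(1−β) = 1.1881
β = |1 − D²|/(1 + D²) = |1 − 1.1881|/(1 + 1.1881) = 0.0860

β ≈ 0.0860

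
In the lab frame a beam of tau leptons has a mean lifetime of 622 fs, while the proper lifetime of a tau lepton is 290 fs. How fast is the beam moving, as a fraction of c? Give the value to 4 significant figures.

β ≈ 0.8847

γ = Δt/τ₀ = 622/290 = 2.14483
β = √(1 − 1/γ²) = √(1 − 1/2.14483²) = 0.8847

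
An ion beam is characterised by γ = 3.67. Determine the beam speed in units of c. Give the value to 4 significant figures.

β ≈ 0.9622

β = √(1 − 1/γ²) = √(1 − 1/3.67²) = √(0.925755) = 0.9622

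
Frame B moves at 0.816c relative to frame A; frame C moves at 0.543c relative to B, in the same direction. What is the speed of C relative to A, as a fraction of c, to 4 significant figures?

u ≈ 0.9417c

Compose boost 2: (0.543 + 0.816)/(1 + 0.543×0.816) = 1.359/1.44309 = 0.9417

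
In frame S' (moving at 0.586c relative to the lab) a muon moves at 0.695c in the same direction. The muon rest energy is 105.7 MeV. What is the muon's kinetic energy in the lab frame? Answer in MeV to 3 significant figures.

K ≈ 150 MeV

u_lab = (0.695 + 0.586)/(1 + 0.695×0.586) = 0.910273
γ = 1/√(1 − 0.910273²) = 2.4154
K = (γ − 1)m₀c² = (2.4154 − 1) × 105.7 = 1.4154 × 105.7 = 150 MeV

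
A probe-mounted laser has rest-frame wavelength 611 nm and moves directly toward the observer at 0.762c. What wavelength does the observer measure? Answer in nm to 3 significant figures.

Relativistic Doppler: λ_obs = λ_src √((1−β)/(1+β))
= 611 × √(0.23800/1.7620) = 611 × 0.36752 = 225 nm

λ_obs ≈ 225 nm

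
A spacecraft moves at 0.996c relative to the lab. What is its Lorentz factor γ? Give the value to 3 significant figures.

γ = 1/√(1 − β²) = 1/√(1 − 0.996²) = 1/√(0.0079840) = 11.2

γ ≈ 11.2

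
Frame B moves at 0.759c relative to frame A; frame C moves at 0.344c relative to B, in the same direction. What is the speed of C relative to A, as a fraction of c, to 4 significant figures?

u ≈ 0.8746c

Compose boost 2: (0.344 + 0.759)/(1 + 0.344×0.759) = 1.103/1.26110 = 0.8746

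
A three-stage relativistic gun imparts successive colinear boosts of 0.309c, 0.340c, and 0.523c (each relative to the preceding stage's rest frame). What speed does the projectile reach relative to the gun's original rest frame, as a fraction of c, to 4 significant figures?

Compose boost 2: (0.340 + 0.309)/(1 + 0.340×0.309) = 0.6490/1.10506 = 0.587298
Compose boost 3: (0.523 + 0.587298)/(1 + 0.523×0.587298) = 1.11030/1.30716 = 0.8494

u ≈ 0.8494c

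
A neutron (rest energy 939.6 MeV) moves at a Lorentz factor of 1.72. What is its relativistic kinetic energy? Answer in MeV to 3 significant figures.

K ≈ 677 MeV

γ = 1.72 (given)
K = (γ − 1)m₀c² = (1.72 − 1) × 939.6 MeV = 0.72000 × 939.6 MeV = 677 MeV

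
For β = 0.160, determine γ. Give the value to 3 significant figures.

γ ≈ 1.01

γ = 1/√(1 − β²) = 1/√(1 − 0.160²) = 1/√(0.97440) = 1.01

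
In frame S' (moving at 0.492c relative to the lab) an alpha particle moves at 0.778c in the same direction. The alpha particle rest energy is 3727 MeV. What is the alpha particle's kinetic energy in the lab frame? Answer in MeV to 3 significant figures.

K ≈ 5700 MeV

u_lab = (0.778 + 0.492)/(1 + 0.778×0.492) = 0.918442
γ = 1/√(1 − 0.918442²) = 2.5281
K = (γ − 1)m₀c² = (2.5281 − 1) × 3727 = 1.5281 × 3727 = 5700 MeV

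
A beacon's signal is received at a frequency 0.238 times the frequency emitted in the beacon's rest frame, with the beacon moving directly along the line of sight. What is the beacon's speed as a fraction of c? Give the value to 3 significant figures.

f_obs/f_src = √((1−β)/(1+β)) = 0.238  ⇒  (1−β)/(1+β) = 0.056644
β = |1 − D²|/(1 + D²) = |1 − 0.056644|/(1 + 0.056644) = 0.893

β ≈ 0.893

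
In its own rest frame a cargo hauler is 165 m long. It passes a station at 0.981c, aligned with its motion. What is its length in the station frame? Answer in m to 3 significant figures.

γ = 1/√(1 − 0.981²) = 5.1544
Length contraction: L = L₀/γ = 165/5.1544 = 32.0 m

L ≈ 32.0 m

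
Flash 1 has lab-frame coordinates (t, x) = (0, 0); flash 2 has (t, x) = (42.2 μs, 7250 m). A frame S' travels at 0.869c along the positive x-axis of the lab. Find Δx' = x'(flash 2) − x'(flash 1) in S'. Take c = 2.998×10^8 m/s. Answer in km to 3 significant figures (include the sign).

γ = 1/√(1 − 0.869²) = 2.0210
Δx' = γ(Δx − vΔt) = 2.0210 × (7250 m − 0.869×(2.998×10^8 m/s)×42.2×10^-6 s)
= 2.0210 × (-3744.2 m) = -7.57 km

Δx' ≈ -7.57 km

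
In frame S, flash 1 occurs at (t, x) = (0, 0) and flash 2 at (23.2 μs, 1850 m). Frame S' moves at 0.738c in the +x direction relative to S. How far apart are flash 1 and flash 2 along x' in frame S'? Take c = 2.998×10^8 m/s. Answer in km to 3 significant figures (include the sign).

Δx' ≈ -4.87 km

γ = 1/√(1 − 0.738²) = 1.4819
Δx' = γ(Δx − vΔt) = 1.4819 × (1850 m − 0.738×(2.998×10^8 m/s)×23.2×10^-6 s)
= 1.4819 × (-3283.1 m) = -4.87 km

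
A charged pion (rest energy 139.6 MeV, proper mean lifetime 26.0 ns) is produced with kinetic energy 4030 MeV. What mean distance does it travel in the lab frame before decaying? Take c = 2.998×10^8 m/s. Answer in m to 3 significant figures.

γ = 1 + K/(m₀c²) = 1 + 4030/139.6 = 29.868
β = √(1 − 1/γ²) = 0.99944
Dilated lifetime: γτ₀ = 29.868 × 26.0 ns = 776.57 ns
d = βc·γτ₀ = 0.99944 × (2.998×10^8 m/s) × 7.7657×10^-7 s = 233 m

d ≈ 233 m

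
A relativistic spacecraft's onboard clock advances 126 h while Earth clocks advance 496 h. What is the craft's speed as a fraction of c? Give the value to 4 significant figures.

γ = Δt/τ₀ = 496/126 = 3.93651
β = √(1 − 1/γ²) = √(1 − 1/3.93651²) = 0.9672

β ≈ 0.9672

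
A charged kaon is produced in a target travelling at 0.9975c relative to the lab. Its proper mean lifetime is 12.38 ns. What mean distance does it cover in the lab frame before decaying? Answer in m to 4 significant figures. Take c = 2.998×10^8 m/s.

γ = 1/√(1 − 0.9975²) = 14.1510
Dilated lifetime: Δt = γτ₀ = 14.1510 × 12.38 ns = 175.189 ns
d = vΔt = 0.9975c × 175.189 ns = 2.99050×10^8 m/s × 1.75189×10^-7 s = 52.39 m

d ≈ 52.39 m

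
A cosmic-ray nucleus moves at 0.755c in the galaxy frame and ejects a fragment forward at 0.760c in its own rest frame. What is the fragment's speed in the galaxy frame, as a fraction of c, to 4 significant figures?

Compose boost 2: (0.760 + 0.755)/(1 + 0.760×0.755) = 1.515/1.57380 = 0.9626

u ≈ 0.9626c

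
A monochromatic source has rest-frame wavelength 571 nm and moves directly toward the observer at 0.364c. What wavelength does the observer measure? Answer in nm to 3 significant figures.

λ_obs ≈ 390 nm

Relativistic Doppler: λ_obs = λ_src √((1−β)/(1+β))
= 571 × √(0.63600/1.3640) = 571 × 0.68284 = 390 nm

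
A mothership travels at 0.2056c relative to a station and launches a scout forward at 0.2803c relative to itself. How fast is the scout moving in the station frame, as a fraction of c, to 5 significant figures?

u ≈ 0.45942c

Compose boost 2: (0.2803 + 0.2056)/(1 + 0.2803×0.2056) = 0.48590/1.057630 = 0.45942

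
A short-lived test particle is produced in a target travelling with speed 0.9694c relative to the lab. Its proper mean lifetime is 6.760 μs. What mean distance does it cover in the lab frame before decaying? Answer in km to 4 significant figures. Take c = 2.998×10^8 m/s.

γ = 1/√(1 − 0.9694²) = 4.07354
Dilated lifetime: Δt = γτ₀ = 4.07354 × 6.760 μs = 27.5372 μs
d = vΔt = 0.9694c × 27.5372 μs = 2.90626×10^8 m/s × 2.75372×10^-5 s = 8.003 km

d ≈ 8.003 km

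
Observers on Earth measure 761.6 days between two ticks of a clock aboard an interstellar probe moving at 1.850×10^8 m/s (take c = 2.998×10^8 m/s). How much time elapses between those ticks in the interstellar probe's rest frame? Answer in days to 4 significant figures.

β = v/c = 1.850×10^8 / 2.998×10^8 = 0.617078
γ = 1/√(1 − 0.617078²) = 1.27081
Proper time: τ₀ = Δt/γ = 761.6/1.27081 = 599.3 days

τ₀ ≈ 599.3 days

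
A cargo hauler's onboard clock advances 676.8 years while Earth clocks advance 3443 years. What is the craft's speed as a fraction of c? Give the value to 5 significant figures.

β ≈ 0.98049

γ = Δt/τ₀ = 3443/676.8 = 5.087175
β = √(1 − 1/γ²) = √(1 − 1/5.087175²) = 0.98049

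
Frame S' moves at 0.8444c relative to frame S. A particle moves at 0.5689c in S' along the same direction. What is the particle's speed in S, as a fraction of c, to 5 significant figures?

u ≈ 0.95469c

Relativistic velocity addition: u = (u' + v)/(1 + u'v/c²)
= (0.5689 + 0.8444)/(1 + 0.5689×0.8444) = 1.4133/1.480379 = 0.95469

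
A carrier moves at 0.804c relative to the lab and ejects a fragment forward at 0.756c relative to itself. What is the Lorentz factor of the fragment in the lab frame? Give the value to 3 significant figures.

γ ≈ 4.13

u_lab = (0.756 + 0.804)/(1 + 0.756×0.804) = 1.560/1.60782 = 0.970255
γ = 1/√(1 − 0.970255²) = 4.13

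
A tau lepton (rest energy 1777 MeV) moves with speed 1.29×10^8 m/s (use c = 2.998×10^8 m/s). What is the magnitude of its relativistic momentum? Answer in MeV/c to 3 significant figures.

p ≈ 847 MeV/c

β = v/c = 1.29×10^8 / 2.998×10^8 = 0.43029
γ = 1/√(1 − 0.43029²) = 1.1078
p = γβm₀c = 1.1078 × 0.43029 × 1777 MeV/c = 847 MeV/c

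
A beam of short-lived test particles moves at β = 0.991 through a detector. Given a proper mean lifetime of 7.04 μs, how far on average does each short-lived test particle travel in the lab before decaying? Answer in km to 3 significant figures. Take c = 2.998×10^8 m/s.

γ = 1/√(1 − 0.991²) = 7.4704
Dilated lifetime: Δt = γτ₀ = 7.4704 × 7.04 μs = 52.592 μs
d = vΔt = 0.991c × 52.592 μs = 2.9710×10^8 m/s × 5.2592×10^-5 s = 15.6 km

d ≈ 15.6 km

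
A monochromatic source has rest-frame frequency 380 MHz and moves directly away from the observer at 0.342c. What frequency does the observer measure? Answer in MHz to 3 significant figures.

Relativistic Doppler: f_obs = f_src √((1−β)/(1+β))
= 380 × √(0.65800/1.3420) = 380 × 0.70022 = 266 MHz

f_obs ≈ 266 MHz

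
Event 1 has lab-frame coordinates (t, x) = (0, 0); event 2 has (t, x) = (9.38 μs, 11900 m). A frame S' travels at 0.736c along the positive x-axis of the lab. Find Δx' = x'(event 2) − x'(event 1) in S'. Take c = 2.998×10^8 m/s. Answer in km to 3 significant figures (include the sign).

Δx' ≈ 14.5 km

γ = 1/√(1 − 0.736²) = 1.4771
Δx' = γ(Δx − vΔt) = 1.4771 × (11900 m − 0.736×(2.998×10^8 m/s)×9.38×10^-6 s)
= 1.4771 × (9830.3 m) = 14.5 km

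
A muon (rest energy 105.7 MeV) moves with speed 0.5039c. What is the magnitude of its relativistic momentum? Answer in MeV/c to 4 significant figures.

γ = 1/√(1 − 0.5039²) = 1.15773
p = γβm₀c = 1.15773 × 0.5039 × 105.7 MeV/c = 61.66 MeV/c

p ≈ 61.66 MeV/c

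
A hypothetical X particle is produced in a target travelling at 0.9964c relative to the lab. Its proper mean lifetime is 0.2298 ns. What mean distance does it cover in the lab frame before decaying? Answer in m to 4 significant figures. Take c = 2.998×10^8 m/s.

γ = 1/√(1 − 0.9964²) = 11.7957
Dilated lifetime: Δt = γτ₀ = 11.7957 × 0.2298 ns = 2.71066 ns
d = vΔt = 0.9964c × 2.71066 ns = 2.98721×10^8 m/s × 2.71066×10^-9 s = 0.8097 m

d ≈ 0.8097 m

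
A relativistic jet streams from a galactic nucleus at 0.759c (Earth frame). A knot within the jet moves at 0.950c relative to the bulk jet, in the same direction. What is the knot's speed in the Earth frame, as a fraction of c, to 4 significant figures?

Relativistic velocity addition: u = (u' + v)/(1 + u'v/c²)
= (0.950 + 0.759)/(1 + 0.950×0.759) = 1.709/1.72105 = 0.9930

u ≈ 0.9930c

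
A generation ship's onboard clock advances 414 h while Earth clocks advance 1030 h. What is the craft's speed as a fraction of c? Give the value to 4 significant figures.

γ = Δt/τ₀ = 1030/414 = 2.48792
β = √(1 − 1/γ²) = √(1 − 1/2.48792²) = 0.9157

β ≈ 0.9157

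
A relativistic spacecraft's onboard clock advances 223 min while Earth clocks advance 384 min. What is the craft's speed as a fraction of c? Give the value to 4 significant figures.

γ = Δt/τ₀ = 384/223 = 1.72197
β = √(1 − 1/γ²) = √(1 − 1/1.72197²) = 0.8141

β ≈ 0.8141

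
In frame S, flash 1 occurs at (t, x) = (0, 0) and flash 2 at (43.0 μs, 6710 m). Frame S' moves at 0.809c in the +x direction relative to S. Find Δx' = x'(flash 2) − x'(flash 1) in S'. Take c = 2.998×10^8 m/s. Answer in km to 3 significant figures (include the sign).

Δx' ≈ -6.33 km

γ = 1/√(1 − 0.809²) = 1.7012
Δx' = γ(Δx − vΔt) = 1.7012 × (6710 m − 0.809×(2.998×10^8 m/s)×43.0×10^-6 s)
= 1.7012 × (-3719.1 m) = -6.33 km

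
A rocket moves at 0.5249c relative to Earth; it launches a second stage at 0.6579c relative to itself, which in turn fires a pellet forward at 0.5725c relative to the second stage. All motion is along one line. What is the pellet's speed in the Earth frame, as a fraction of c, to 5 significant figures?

Compose boost 2: (0.6579 + 0.5249)/(1 + 0.6579×0.5249) = 1.1828/1.345332 = 0.8791884
Compose boost 3: (0.5725 + 0.8791884)/(1 + 0.5725×0.8791884) = 1.451688/1.503335 = 0.96565

u ≈ 0.96565c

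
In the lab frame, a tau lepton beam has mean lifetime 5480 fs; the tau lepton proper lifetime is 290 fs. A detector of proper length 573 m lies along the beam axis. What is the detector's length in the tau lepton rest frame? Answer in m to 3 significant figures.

L ≈ 30.3 m

Time dilation ⇒ γ = Δt/τ₀ = 5480/290 = 18.897
Length contraction: L = L₀/γ = 573/18.897 = 30.3 m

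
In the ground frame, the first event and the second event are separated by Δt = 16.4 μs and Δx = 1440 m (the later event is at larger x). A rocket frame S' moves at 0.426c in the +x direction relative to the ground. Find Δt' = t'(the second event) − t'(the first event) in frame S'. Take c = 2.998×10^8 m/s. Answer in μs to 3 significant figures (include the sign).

Δt' ≈ 15.9 μs

γ = 1/√(1 − 0.426²) = 1.1053
Δt' = γ(Δt − vΔx/c²) = 1.1053 × (16.4 μs − 0.426×1440 m / (2.998×10^8 m/s))
= 1.1053 × (14.354 μs) = 15.9 μs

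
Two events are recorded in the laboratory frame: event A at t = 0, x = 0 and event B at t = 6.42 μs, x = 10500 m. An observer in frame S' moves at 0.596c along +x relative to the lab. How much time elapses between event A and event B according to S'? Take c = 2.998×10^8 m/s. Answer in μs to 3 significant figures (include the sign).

Δt' ≈ -18.0 μs

γ = 1/√(1 − 0.596²) = 1.2454
Δt' = γ(Δt − vΔx/c²) = 1.2454 × (6.42 μs − 0.596×10500 m / (2.998×10^8 m/s))
= 1.2454 × (-14.454 μs) = -18.0 μs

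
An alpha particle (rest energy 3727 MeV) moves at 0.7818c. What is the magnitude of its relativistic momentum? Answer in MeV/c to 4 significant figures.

γ = 1/√(1 − 0.7818²) = 1.60377
p = γβm₀c = 1.60377 × 0.7818 × 3727 MeV/c = 4673 MeV/c

p ≈ 4673 MeV/c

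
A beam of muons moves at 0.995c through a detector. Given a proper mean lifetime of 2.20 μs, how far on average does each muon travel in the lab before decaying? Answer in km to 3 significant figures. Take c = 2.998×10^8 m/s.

γ = 1/√(1 − 0.995²) = 10.013
Dilated lifetime: Δt = γτ₀ = 10.013 × 2.20 μs = 22.028 μs
d = vΔt = 0.995c × 22.028 μs = 2.9830×10^8 m/s × 2.2028×10^-5 s = 6.57 km

d ≈ 6.57 km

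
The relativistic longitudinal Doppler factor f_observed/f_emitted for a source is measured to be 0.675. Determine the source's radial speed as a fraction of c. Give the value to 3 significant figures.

f_obs/f_src = √((1−β)/(1+β)) = 0.675  ⇒  (1−β)/(1+β) = 0.45563
β = |1 − D²|/(1 + D²) = |1 − 0.45563|/(1 + 0.45563) = 0.374

β ≈ 0.374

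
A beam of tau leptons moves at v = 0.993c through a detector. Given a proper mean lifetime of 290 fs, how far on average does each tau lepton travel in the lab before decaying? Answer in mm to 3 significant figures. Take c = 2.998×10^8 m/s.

d ≈ 0.731 mm

γ = 1/√(1 − 0.993²) = 8.4664
Dilated lifetime: Δt = γτ₀ = 8.4664 × 290 fs = 2455.2 fs
d = vΔt = 0.993c × 2455.2 fs = 2.9770×10^8 m/s × 2.4552×10^-12 s = 0.731 mm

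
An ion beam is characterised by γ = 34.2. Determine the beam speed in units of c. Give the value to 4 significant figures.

β ≈ 0.9996

β = √(1 − 1/γ²) = √(1 − 1/34.2²) = √(0.999145) = 0.9996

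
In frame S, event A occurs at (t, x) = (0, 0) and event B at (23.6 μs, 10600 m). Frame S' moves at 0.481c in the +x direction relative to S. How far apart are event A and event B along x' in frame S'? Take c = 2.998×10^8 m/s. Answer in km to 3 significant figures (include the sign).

Δx' ≈ 8.21 km

γ = 1/√(1 − 0.481²) = 1.1406
Δx' = γ(Δx − vΔt) = 1.1406 × (10600 m − 0.481×(2.998×10^8 m/s)×23.6×10^-6 s)
= 1.1406 × (7196.8 m) = 8.21 km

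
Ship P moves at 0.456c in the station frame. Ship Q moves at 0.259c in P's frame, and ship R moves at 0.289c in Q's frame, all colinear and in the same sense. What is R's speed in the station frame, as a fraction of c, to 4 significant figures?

u ≈ 0.7837c

Compose boost 2: (0.259 + 0.456)/(1 + 0.259×0.456) = 0.7150/1.11810 = 0.639475
Compose boost 3: (0.289 + 0.639475)/(1 + 0.289×0.639475) = 0.928475/1.18481 = 0.7837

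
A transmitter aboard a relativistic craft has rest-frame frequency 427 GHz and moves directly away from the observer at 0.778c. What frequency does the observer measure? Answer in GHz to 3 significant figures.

f_obs ≈ 151 GHz

Relativistic Doppler: f_obs = f_src √((1−β)/(1+β))
= 427 × √(0.22200/1.7780) = 427 × 0.35335 = 151 GHz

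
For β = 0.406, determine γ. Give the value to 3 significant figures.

γ ≈ 1.09

γ = 1/√(1 − β²) = 1/√(1 − 0.406²) = 1/√(0.83516) = 1.09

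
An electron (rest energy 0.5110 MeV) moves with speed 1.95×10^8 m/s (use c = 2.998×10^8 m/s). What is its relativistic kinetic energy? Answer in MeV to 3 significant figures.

K ≈ 0.162 MeV

β = v/c = 1.95×10^8 / 2.998×10^8 = 0.65043
γ = 1/√(1 − 0.65043²) = 1.3165
K = (γ − 1)m₀c² = (1.3165 − 1) × 0.5110 MeV = 0.31655 × 0.5110 MeV = 0.162 MeV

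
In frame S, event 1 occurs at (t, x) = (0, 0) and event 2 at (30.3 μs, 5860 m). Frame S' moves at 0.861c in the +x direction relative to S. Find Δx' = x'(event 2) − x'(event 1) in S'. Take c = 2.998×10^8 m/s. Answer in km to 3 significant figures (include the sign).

γ = 1/√(1 − 0.861²) = 1.9662
Δx' = γ(Δx − vΔt) = 1.9662 × (5860 m − 0.861×(2.998×10^8 m/s)×30.3×10^-6 s)
= 1.9662 × (-1961.3 m) = -3.86 km

Δx' ≈ -3.86 km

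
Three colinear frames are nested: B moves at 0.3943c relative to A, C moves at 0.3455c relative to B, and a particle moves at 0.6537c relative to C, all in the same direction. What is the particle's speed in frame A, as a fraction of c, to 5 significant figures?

Compose boost 2: (0.3455 + 0.3943)/(1 + 0.3455×0.3943) = 0.73980/1.136231 = 0.6511002
Compose boost 3: (0.6537 + 0.6511002)/(1 + 0.6537×0.6511002) = 1.304800/1.425624 = 0.91525

u ≈ 0.91525c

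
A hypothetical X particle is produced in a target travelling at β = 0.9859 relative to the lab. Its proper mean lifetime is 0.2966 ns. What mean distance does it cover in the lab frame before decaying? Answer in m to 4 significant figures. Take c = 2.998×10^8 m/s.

d ≈ 0.5239 m

γ = 1/√(1 − 0.9859²) = 5.97602
Dilated lifetime: Δt = γτ₀ = 5.97602 × 0.2966 ns = 1.77249 ns
d = vΔt = 0.9859c × 1.77249 ns = 2.95573×10^8 m/s × 1.77249×10^-9 s = 0.5239 m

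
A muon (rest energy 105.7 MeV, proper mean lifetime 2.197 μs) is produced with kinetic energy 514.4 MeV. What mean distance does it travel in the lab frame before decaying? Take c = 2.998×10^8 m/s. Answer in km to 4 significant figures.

γ = 1 + K/(m₀c²) = 1 + 514.4/105.7 = 5.86660
β = √(1 − 1/γ²) = 0.985365
Dilated lifetime: γτ₀ = 5.86660 × 2.197 μs = 12.8889 μs
d = βc·γτ₀ = 0.985365 × (2.998×10^8 m/s) × 1.28889×10^-5 s = 3.808 km

d ≈ 3.808 km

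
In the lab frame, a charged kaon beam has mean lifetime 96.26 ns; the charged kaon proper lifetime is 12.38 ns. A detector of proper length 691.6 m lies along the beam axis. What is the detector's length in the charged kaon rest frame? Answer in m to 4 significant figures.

L ≈ 88.95 m

Time dilation ⇒ γ = Δt/τ₀ = 96.26/12.38 = 7.77544
Length contraction: L = L₀/γ = 691.6/7.77544 = 88.95 m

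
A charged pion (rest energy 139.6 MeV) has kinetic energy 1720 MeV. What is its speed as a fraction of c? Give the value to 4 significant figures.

γ = 1 + K/(m₀c²) = 1 + 1720/139.6 = 13.3209
β = √(1 − 1/γ²) = 0.9972

β ≈ 0.9972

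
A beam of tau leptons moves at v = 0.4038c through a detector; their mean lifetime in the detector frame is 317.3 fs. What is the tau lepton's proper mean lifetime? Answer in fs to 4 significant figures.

τ₀ ≈ 290.3 fs

γ = 1/√(1 − 0.4038²) = 1.09308
Proper time: τ₀ = Δt/γ = 317.3/1.09308 = 290.3 fs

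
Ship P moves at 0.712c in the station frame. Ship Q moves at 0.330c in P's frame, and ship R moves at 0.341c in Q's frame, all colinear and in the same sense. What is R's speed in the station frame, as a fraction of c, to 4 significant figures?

u ≈ 0.9200c

Compose boost 2: (0.330 + 0.712)/(1 + 0.330×0.712) = 1.042/1.23496 = 0.843752
Compose boost 3: (0.341 + 0.843752)/(1 + 0.341×0.843752) = 1.18475/1.28772 = 0.9200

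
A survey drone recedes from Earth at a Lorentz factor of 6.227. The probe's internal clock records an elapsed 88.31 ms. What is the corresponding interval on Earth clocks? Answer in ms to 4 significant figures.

γ = 6.227 (given)
Time dilation: Δt = γτ₀ = 6.227 × 88.31 ms = 549.9 ms

Δt ≈ 549.9 ms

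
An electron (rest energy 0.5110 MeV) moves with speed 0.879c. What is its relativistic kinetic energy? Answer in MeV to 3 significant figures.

γ = 1/√(1 − 0.879²) = 2.0972
K = (γ − 1)m₀c² = (2.0972 − 1) × 0.5110 MeV = 1.0972 × 0.5110 MeV = 0.561 MeV

K ≈ 0.561 MeV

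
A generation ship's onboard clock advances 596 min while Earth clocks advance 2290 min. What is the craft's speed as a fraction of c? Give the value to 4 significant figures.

γ = Δt/τ₀ = 2290/596 = 3.84228
β = √(1 − 1/γ²) = √(1 − 1/3.84228²) = 0.9655

β ≈ 0.9655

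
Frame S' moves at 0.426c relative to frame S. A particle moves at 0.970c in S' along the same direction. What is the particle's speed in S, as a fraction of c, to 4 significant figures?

u ≈ 0.9878c

Relativistic velocity addition: u = (u' + v)/(1 + u'v/c²)
= (0.970 + 0.426)/(1 + 0.970×0.426) = 1.396/1.41322 = 0.9878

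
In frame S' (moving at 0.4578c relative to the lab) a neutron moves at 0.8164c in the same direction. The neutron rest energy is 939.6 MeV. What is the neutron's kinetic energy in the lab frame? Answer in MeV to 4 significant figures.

u_lab = (0.8164 + 0.4578)/(1 + 0.8164×0.4578) = 0.9275355
γ = 1/√(1 − 0.9275355²) = 2.67569
K = (γ − 1)m₀c² = (2.67569 − 1) × 939.6 = 1.67569 × 939.6 = 1574 MeV

K ≈ 1574 MeV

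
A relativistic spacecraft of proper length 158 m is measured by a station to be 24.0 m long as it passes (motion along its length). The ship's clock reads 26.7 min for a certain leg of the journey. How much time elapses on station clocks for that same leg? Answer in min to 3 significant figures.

Length contraction ⇒ γ = L₀/L = 158/24.0 = 6.5833
Time dilation: Δt = γτ₀ = 6.5833 × 26.7 min = 176 min

Δt ≈ 176 min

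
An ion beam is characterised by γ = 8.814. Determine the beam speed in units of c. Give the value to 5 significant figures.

β = √(1 − 1/γ²) = √(1 − 1/8.814²) = √(0.9871278) = 0.99354

β ≈ 0.99354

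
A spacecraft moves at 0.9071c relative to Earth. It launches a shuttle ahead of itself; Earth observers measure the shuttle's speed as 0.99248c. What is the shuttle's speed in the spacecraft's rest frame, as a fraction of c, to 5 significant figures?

u' ≈ 0.85619c

Inverse velocity addition: u' = (u − v)/(1 − uv/c²)
= (0.99248 − 0.9071)/(1 − 0.99248×0.9071) = 0.085380/0.09972139 = 0.85619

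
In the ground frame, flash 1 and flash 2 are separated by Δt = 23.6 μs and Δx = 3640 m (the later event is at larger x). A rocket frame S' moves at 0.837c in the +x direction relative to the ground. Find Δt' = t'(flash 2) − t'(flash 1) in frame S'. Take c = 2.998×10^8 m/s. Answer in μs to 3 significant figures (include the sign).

γ = 1/√(1 − 0.837²) = 1.8275
Δt' = γ(Δt − vΔx/c²) = 1.8275 × (23.6 μs − 0.837×3640 m / (2.998×10^8 m/s))
= 1.8275 × (13.438 μs) = 24.6 μs

Δt' ≈ 24.6 μs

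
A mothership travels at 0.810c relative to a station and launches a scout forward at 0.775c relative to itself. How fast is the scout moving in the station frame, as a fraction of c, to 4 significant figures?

Compose boost 2: (0.775 + 0.810)/(1 + 0.775×0.810) = 1.585/1.62775 = 0.9737

u ≈ 0.9737c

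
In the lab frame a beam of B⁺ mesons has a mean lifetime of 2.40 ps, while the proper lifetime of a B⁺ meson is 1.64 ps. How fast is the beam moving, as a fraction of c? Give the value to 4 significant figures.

β ≈ 0.7301

γ = Δt/τ₀ = 2.40/1.64 = 1.46341
β = √(1 − 1/γ²) = √(1 − 1/1.46341²) = 0.7301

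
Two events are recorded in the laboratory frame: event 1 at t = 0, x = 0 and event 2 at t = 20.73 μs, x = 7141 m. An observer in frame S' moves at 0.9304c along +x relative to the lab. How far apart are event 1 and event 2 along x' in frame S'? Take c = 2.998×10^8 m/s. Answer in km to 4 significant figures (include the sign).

Δx' ≈ 3.707 km

γ = 1/√(1 − 0.9304²) = 2.72817
Δx' = γ(Δx − vΔt) = 2.72817 × (7141 m − 0.9304×(2.998×10^8 m/s)×20.73×10^-6 s)
= 2.72817 × (1358.70 m) = 3.707 km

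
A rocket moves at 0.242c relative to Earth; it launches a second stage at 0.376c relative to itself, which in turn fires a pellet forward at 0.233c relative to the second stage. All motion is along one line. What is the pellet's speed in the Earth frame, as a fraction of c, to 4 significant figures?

Compose boost 2: (0.376 + 0.242)/(1 + 0.376×0.242) = 0.6180/1.09099 = 0.566457
Compose boost 3: (0.233 + 0.566457)/(1 + 0.233×0.566457) = 0.799457/1.13198 = 0.7062

u ≈ 0.7062c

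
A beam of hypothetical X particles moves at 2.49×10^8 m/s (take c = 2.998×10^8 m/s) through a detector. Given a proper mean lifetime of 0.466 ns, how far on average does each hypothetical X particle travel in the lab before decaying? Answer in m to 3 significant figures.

β = v/c = 2.49×10^8 / 2.998×10^8 = 0.83055
γ = 1/√(1 − 0.83055²) = 1.7955
Dilated lifetime: Δt = γτ₀ = 1.7955 × 0.466 ns = 0.83672 ns
d = vΔt = 0.83055c × 0.83672 ns = 2.4900×10^8 m/s × 8.3672×10^-10 s = 0.208 m

d ≈ 0.208 m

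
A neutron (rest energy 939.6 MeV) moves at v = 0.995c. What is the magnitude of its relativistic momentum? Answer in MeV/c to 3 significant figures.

p ≈ 9360 MeV/c

γ = 1/√(1 − 0.995²) = 10.013
p = γβm₀c = 10.013 × 0.995 × 939.6 MeV/c = 9360 MeV/c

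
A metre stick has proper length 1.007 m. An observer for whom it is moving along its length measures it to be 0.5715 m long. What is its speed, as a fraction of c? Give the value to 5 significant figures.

γ = L₀/L = 1.007/0.5715 = 1.762030
β = √(1 − 1/γ²) = 0.82335

β ≈ 0.82335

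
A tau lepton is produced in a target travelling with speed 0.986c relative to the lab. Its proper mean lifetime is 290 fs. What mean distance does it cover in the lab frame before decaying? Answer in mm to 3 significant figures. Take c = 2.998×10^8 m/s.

γ = 1/√(1 − 0.986²) = 5.9972
Dilated lifetime: Δt = γτ₀ = 5.9972 × 290 fs = 1739.2 fs
d = vΔt = 0.986c × 1739.2 fs = 2.9560×10^8 m/s × 1.7392×10^-12 s = 0.514 mm

d ≈ 0.514 mm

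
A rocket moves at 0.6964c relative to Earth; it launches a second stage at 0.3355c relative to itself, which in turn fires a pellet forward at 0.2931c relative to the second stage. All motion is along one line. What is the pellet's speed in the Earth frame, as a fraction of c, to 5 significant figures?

u ≈ 0.90716c

Compose boost 2: (0.3355 + 0.6964)/(1 + 0.3355×0.6964) = 1.0319/1.233642 = 0.8364662
Compose boost 3: (0.2931 + 0.8364662)/(1 + 0.2931×0.8364662) = 1.129566/1.245168 = 0.90716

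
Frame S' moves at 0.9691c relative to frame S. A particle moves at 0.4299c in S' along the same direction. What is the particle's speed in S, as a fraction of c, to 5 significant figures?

u ≈ 0.98756c

Relativistic velocity addition: u = (u' + v)/(1 + u'v/c²)
= (0.4299 + 0.9691)/(1 + 0.4299×0.9691) = 1.3990/1.416616 = 0.98756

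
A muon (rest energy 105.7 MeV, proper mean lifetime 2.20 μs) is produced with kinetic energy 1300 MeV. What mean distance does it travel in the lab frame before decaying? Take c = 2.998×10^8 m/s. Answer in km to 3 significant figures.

γ = 1 + K/(m₀c²) = 1 + 1300/105.7 = 13.299
β = √(1 − 1/γ²) = 0.99717
Dilated lifetime: γτ₀ = 13.299 × 2.20 μs = 29.258 μs
d = βc·γτ₀ = 0.99717 × (2.998×10^8 m/s) × 2.9258×10^-5 s = 8.75 km

d ≈ 8.75 km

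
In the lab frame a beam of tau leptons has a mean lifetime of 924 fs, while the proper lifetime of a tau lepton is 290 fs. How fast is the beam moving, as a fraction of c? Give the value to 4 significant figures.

γ = Δt/τ₀ = 924/290 = 3.18621
β = √(1 − 1/γ²) = √(1 − 1/3.18621²) = 0.9495

β ≈ 0.9495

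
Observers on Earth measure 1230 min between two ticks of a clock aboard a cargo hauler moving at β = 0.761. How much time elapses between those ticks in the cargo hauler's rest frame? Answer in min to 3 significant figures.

γ = 1/√(1 − 0.761²) = 1.5414
Proper time: τ₀ = Δt/γ = 1230/1.5414 = 798 min

τ₀ ≈ 798 min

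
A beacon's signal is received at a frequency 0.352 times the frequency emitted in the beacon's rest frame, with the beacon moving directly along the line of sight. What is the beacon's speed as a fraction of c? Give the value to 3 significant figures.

β ≈ 0.780

f_obs/f_src = √((1−β)/(1+β)) = 0.352  ⇒  (1−β)/(1+β) = 0.12390
β = |1 − D²|/(1 + D²) = |1 − 0.12390|/(1 + 0.12390) = 0.780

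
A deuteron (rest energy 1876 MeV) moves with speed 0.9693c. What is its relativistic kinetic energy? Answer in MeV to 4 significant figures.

K ≈ 5754 MeV

γ = 1/√(1 − 0.9693²) = 4.06701
K = (γ − 1)m₀c² = (4.06701 − 1) × 1876 MeV = 3.06701 × 1876 MeV = 5754 MeV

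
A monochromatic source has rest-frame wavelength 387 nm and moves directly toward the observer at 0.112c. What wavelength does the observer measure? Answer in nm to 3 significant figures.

λ_obs ≈ 346 nm

Relativistic Doppler: λ_obs = λ_src √((1−β)/(1+β))
= 387 × √(0.88800/1.1120) = 387 × 0.89362 = 346 nm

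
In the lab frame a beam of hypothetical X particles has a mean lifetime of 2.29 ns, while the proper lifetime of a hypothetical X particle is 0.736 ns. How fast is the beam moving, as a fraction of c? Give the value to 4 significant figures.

β ≈ 0.9469

γ = Δt/τ₀ = 2.29/0.736 = 3.11141
β = √(1 − 1/γ²) = √(1 − 1/3.11141²) = 0.9469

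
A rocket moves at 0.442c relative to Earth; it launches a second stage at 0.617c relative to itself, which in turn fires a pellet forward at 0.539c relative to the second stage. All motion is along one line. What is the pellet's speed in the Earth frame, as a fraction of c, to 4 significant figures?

Compose boost 2: (0.617 + 0.442)/(1 + 0.617×0.442) = 1.059/1.27271 = 0.832080
Compose boost 3: (0.539 + 0.832080)/(1 + 0.539×0.832080) = 1.37108/1.44849 = 0.9466

u ≈ 0.9466c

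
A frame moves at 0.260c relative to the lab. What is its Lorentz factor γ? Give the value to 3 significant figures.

γ = 1/√(1 − β²) = 1/√(1 − 0.260²) = 1/√(0.93240) = 1.04

γ ≈ 1.04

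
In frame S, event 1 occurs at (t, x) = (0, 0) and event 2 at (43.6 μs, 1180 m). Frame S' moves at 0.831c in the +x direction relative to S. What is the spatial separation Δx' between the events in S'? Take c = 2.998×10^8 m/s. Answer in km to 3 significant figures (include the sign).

γ = 1/√(1 − 0.831²) = 1.7977
Δx' = γ(Δx − vΔt) = 1.7977 × (1180 m − 0.831×(2.998×10^8 m/s)×43.6×10^-6 s)
= 1.7977 × (-9682.2 m) = -17.4 km

Δx' ≈ -17.4 km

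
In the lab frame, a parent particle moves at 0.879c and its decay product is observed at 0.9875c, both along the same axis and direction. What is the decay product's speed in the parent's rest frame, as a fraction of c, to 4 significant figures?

u' ≈ 0.8220c

Inverse velocity addition: u' = (u − v)/(1 − uv/c²)
= (0.9875 − 0.879)/(1 − 0.9875×0.879) = 0.1085/0.131987 = 0.8220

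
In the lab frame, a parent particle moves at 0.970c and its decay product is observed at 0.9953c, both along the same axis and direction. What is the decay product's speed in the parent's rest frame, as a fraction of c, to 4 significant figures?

Inverse velocity addition: u' = (u − v)/(1 − uv/c²)
= (0.9953 − 0.970)/(1 − 0.9953×0.970) = 0.02530/0.0345590 = 0.7321

u' ≈ 0.7321c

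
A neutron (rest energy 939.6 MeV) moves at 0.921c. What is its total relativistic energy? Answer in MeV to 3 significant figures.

γ = 1/√(1 − 0.921²) = 2.5670
E = γm₀c² = 2.5670 × 939.6 MeV = 2410 MeV

E ≈ 2410 MeV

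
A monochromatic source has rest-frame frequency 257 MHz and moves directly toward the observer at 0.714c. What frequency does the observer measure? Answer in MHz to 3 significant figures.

f_obs ≈ 629 MHz

Relativistic Doppler: f_obs = f_src √((1+β)/(1−β))
= 257 × √(1.7140/0.28600) = 257 × 2.4481 = 629 MHz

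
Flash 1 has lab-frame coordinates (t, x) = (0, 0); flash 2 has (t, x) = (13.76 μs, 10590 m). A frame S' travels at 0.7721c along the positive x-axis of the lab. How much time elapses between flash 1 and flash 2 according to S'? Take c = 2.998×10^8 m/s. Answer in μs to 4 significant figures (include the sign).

γ = 1/√(1 − 0.7721²) = 1.57356
Δt' = γ(Δt − vΔx/c²) = 1.57356 × (13.76 μs − 0.7721×10590 m / (2.998×10^8 m/s))
= 1.57356 × (-13.5133 μs) = -21.26 μs

Δt' ≈ -21.26 μs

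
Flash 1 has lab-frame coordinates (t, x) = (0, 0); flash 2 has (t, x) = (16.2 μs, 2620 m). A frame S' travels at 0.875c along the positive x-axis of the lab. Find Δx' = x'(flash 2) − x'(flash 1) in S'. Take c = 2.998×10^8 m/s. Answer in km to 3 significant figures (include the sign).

Δx' ≈ -3.37 km

γ = 1/√(1 − 0.875²) = 2.0656
Δx' = γ(Δx − vΔt) = 2.0656 × (2620 m − 0.875×(2.998×10^8 m/s)×16.2×10^-6 s)
= 2.0656 × (-1629.7 m) = -3.37 km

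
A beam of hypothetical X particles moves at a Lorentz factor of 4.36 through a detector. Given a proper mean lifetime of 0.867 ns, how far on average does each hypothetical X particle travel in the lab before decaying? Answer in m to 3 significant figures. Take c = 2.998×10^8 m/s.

d ≈ 1.10 m

β = √(1 − 1/γ²) = √(1 − 1/4.36²) = 0.97334
Dilated lifetime: Δt = γτ₀ = 4.36 × 0.867 ns = 3.7801 ns
d = vΔt = 0.97334c × 3.7801 ns = 2.9181×10^8 m/s × 3.7801×10^-9 s = 1.10 m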